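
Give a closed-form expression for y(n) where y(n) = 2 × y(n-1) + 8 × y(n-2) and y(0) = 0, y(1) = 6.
Recurrence: y(n) = 2 × y(n-1) + 8 × y(n-2), initial: y(0) = 0, y(1) = 6.
Characteristic equation: r² - 2r - 8 = 0, which factors as (r - 4)(r + 2) = 0, so r = 4, -2. General solution y(n) = A·4ⁿ + B·(-2)ⁿ. From y(0) = 0: A + B = 0. From y(1) = 6: 4A - 2B = 6. Solving gives A = 1, B = -1.

y(n) = 4ⁿ - (-2)ⁿ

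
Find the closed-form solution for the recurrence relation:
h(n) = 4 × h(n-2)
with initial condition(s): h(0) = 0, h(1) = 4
Recurrence: h(n) = 4 × h(n-2), initial: h(0) = 0, h(1) = 4.
Characteristic equation: r² - 4 = 0, which factors as (r - 2)(r + 2) = 0, so r = 2, -2. General solution h(n) = A·2ⁿ + B·(-2)ⁿ. From h(0) = 0: A + B = 0. From h(1) = 4: 2A - 2B = 4. Solving gives A = 1, B = -1.

h(n) = 2ⁿ - (-2)ⁿ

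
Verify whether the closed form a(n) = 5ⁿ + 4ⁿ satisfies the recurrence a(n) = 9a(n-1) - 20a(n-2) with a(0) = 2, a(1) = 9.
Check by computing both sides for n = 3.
From the recurrence with a(0) = 2, a(1) = 9:
  a(0) = 2, a(1) = 9, a(2) = 41, a(3) = 189
  so the recurrence gives a(3) = 189.
From the proposed closed form a(n) = 5ⁿ + 4ⁿ:
  a(3) = 189.
Both sides give 189 at n = 3, and the initial condition(s) match, so the closed form is consistent.

Yes, the closed form is correct.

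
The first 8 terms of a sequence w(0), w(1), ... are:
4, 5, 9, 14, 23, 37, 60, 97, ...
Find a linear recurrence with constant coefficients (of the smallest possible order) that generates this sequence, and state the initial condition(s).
Look for the lowest-order linear relation among consecutive terms.
Observation: w(n) - 1·w(n-1) - (1)·w(n-2) = 0 holds for the shown terms, and no order-1 relation w(n) = α·w(n-1) + β fits.
Check at n=3: 1·9 + (1)·5 = 14. ✓

w(n) = w(n-1) + w(n-2), w(0) = 4, w(1) = 5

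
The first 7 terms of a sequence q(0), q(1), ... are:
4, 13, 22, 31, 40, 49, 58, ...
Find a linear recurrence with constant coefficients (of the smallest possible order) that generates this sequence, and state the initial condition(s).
Look for the lowest-order linear relation among consecutive terms.
Observation: consecutive differences are constant (= 9).
Check at n=2: 1·13 + 9 = 22. ✓

q(n) = q(n-1) + 9, q(0) = 4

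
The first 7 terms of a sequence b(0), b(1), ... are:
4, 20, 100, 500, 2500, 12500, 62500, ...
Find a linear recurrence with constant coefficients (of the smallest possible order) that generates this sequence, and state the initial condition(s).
Look for the lowest-order linear relation among consecutive terms.
Observation: each term is 5× the previous.
Check at n=2: 5·20 = 100. ✓

b(n) = 5 × b(n-1), b(0) = 4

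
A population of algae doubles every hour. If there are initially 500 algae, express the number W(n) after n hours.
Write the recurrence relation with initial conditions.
Each hour multiplies the count by 2, so the count after n hours depends only on the count after n-1 hours: W(n) = 2 × W(n-1). The starting count gives W(0) = 500.
Unrolling n times gives the closed form W(n) = 500 × 2ⁿ.

W(n) = 2 × W(n-1), W(0) = 500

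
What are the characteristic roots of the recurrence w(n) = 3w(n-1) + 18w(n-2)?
Substitute w(n) = rⁿ and divide through by rⁿ⁻²: r² - 3r - 18 = 0
Factor: (r + 3)(r - 6) = 0, so r = -3, 6.
General solution: w(n) = A·(-3)ⁿ + B·6ⁿ

Characteristic: r² - 3r - 18 = 0, Roots: r = -3, 6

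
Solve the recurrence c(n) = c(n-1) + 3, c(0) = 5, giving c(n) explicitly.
Recurrence: c(n) = c(n-1) + 3, initial: c(0) = 5.
Each step adds 3, so c(n) = c(0) + 3n = 3n + 5.

c(n) = 3n + 5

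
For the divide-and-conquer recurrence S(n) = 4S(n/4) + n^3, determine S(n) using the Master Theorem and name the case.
Master Theorem template: S(n) = a·S(n/b) + f(n).
Here: a=4, b=4, f(n)=n^3
Compute log_b(a) = log_4(4) = 1.
f(n) = n^3 = Ω(n^(1+ε)) with ε = 2, and the regularity condition holds (a·f(n/b) = (a/b^3)·f(n) with a/b^3 = 4^-2 < 1). Case 3: S(n) = Θ(f(n)) = Θ(n^3).

Case 3: S(n) = Θ(n^3)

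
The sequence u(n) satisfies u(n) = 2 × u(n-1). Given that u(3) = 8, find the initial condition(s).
In general u(n) = 2ⁿ · u(0). At n = 3: u(0) = u(3) / 2^3 = 8 / 8 = 1.

u(0) = 1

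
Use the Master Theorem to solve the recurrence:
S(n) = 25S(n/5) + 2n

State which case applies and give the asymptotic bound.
Master Theorem template: S(n) = a·S(n/b) + f(n).
Here: a=25, b=5, f(n)=2n
Compute log_b(a) = log_5(25) = 2.
f(n) = 2n = O(n^(2-ε)) with ε = 1. Case 1: S(n) = Θ(n^log_b(a)) = Θ(n^2).

Case 1: S(n) = Θ(n^2)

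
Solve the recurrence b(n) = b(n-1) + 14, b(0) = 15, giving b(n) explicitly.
Recurrence: b(n) = b(n-1) + 14, initial: b(0) = 15.
Each step adds 14, so b(n) = b(0) + 14n = 14n + 15.

b(n) = 14n + 15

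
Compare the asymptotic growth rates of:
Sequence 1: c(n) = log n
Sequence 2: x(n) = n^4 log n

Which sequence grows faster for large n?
Comparing growth rates:
Growth-rate hierarchy: log n ≺ any polynomial ≺ any exponential cⁿ (c>1) ≺ n! ≺ nⁿ.
polynomial degree 4 (with log factor) dominates logarithmic asymptotically.

x(n) grows faster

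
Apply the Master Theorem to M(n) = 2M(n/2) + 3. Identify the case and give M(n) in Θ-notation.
Master Theorem template: M(n) = a·M(n/b) + f(n).
Here: a=2, b=2, f(n)=3
Compute log_b(a) = log_2(2) = 1.
f(n) = 3 = O(n^(1-ε)) with ε = 1. Case 1: M(n) = Θ(n^log_b(a)) = Θ(n).

Case 1: M(n) = Θ(n)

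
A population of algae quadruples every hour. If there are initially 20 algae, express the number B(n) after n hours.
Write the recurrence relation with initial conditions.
Each hour multiplies the count by 4, so the count after n hours depends only on the count after n-1 hours: B(n) = 4 × B(n-1). The starting count gives B(0) = 20.
Unrolling n times gives the closed form B(n) = 20 × 4ⁿ.

B(n) = 4 × B(n-1), B(0) = 20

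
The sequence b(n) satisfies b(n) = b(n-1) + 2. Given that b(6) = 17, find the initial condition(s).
b(6) = b(0) + 6·2, so b(0) = 17 - 12 = 5.

b(0) = 5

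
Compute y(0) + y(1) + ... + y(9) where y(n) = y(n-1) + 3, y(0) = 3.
Computing the sequence terms: 3, 6, 9, 12, 15, 18, 21, 24, 27, 30
Adding these values together:

165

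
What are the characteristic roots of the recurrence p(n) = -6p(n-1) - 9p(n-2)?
Substitute p(n) = rⁿ and divide through by rⁿ⁻²: r² + 6r + 9 = 0
Factor: (r + 3)² = 0, so r = -3 (double root).
General solution: p(n) = (A + Bn)·(-3)ⁿ

Characteristic: r² + 6r + 9 = 0, Roots: r = -3 (double root)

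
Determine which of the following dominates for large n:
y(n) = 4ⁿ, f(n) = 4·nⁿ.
Comparing growth rates:
Growth-rate hierarchy: log n ≺ any polynomial ≺ any exponential cⁿ (c>1) ≺ n! ≺ nⁿ.
super-exponential nⁿ dominates exponential base 4 asymptotically.

f(n) grows faster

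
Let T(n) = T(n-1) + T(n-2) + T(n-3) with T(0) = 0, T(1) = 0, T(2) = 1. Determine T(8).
Computing the sequence terms:
0, 0, 1, 1, 2, 4, 7, 13, 24

24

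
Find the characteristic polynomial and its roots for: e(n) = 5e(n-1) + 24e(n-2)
Substitute e(n) = rⁿ and divide through by rⁿ⁻²: r² - 5r - 24 = 0
Factor: (r + 3)(r - 8) = 0, so r = -3, 8.
General solution: e(n) = A·(-3)ⁿ + B·8ⁿ

Characteristic: r² - 5r - 24 = 0, Roots: r = -3, 8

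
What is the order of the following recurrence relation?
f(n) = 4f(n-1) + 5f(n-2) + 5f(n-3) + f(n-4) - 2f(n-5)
The order is the largest lag k for which f(n-k) appears. Here the deepest term is f(n-5), so the order is 5.

Order 5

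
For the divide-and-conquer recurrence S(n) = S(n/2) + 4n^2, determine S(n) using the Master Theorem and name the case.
Master Theorem template: S(n) = a·S(n/b) + f(n).
Here: a=1, b=2, f(n)=4n^2
Compute log_b(a) = log_2(1) = 0.
f(n) = 4n^2 = Ω(n^(0+ε)) with ε = 2, and the regularity condition holds (a·f(n/b) = (a/b^2)·f(n) with a/b^2 = 2^-2 < 1). Case 3: S(n) = Θ(f(n)) = Θ(n^2).

Case 3: S(n) = Θ(n^2)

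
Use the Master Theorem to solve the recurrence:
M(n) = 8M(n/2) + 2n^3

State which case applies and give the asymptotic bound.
Master Theorem template: M(n) = a·M(n/b) + f(n).
Here: a=8, b=2, f(n)=2n^3
Compute log_b(a) = log_2(8) = 3.
f(n) = 2n^3 = Θ(n^3). Case 2: M(n) = Θ(n^3 log n).

Case 2: M(n) = Θ(n^3 log n)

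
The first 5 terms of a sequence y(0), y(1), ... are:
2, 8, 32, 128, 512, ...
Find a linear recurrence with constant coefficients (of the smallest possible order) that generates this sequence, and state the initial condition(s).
Look for the lowest-order linear relation among consecutive terms.
Observation: each term is 4× the previous.
Check at n=2: 4·8 = 32. ✓

y(n) = 4 × y(n-1), y(0) = 2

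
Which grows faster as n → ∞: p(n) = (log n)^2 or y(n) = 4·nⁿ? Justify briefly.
Comparing growth rates:
Growth-rate hierarchy: log n ≺ any polynomial ≺ any exponential cⁿ (c>1) ≺ n! ≺ nⁿ.
super-exponential nⁿ dominates polylogarithmic (log n)^2 asymptotically.

y(n) grows faster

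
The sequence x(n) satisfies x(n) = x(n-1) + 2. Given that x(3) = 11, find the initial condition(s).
x(3) = x(0) + 3·2, so x(0) = 11 - 6 = 5.

x(0) = 5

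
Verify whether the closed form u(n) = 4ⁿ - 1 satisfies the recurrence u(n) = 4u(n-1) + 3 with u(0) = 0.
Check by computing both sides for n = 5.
From the recurrence with u(0) = 0:
  u(0) = 0, u(1) = 3, u(2) = 15, u(3) = 63, u(4) = 255, u(5) = 1023
  so the recurrence gives u(5) = 1023.
From the proposed closed form u(n) = 4ⁿ - 1:
  u(5) = 1023.
Both sides give 1023 at n = 5, and the initial condition(s) match, so the closed form is consistent.

Yes, the closed form is correct.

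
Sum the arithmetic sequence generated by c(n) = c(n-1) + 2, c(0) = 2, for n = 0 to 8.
Computing the sequence terms: 2, 4, 6, 8, 10, 12, 14, 16, 18
Adding these values together:

90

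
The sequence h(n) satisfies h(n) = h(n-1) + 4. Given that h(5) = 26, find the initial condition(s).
h(5) = h(0) + 5·4, so h(0) = 26 - 20 = 6.

h(0) = 6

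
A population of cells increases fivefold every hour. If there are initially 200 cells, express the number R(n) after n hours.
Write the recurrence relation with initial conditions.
Each hour multiplies the count by 5, so the count after n hours depends only on the count after n-1 hours: R(n) = 5 × R(n-1). The starting count gives R(0) = 200.
Unrolling n times gives the closed form R(n) = 200 × 5ⁿ.

R(n) = 5 × R(n-1), R(0) = 200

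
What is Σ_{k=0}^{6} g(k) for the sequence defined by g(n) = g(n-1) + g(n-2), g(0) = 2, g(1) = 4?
Computing the sequence terms: 2, 4, 6, 10, 16, 26, 42
Adding these values together:

106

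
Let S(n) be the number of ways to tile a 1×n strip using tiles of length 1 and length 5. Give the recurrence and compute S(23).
Condition on the last tile: it has length 1 (leaving a 1×(n-1) strip) or length 5 (leaving a 1×(n-5) strip), so S(n) = S(n-1) + S(n-5) (order-5 linear recurrence).
For 0 ≤ i < 5 only unit tiles fit, so S(i) = 1.
Iterating the recurrence: S(5) = 2, S(6) = 3, S(7) = 4, S(8) = 5, S(9) = 6, S(10) = 8, S(11) = 11, S(12) = 15, S(13) = 20, S(14) = 26, S(15) = 34, S(16) = 45, S(17) = 60, S(18) = 80, S(19) = 106, S(20) = 140, S(21) = 185, S(22) = 245, S(23) = 325.

S(n) = S(n-1) + S(n-5), with S(i) = 1 for 0 ≤ i < 5; S(23) = 325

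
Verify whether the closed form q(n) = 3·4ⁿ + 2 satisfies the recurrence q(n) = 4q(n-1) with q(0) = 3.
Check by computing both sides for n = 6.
From the recurrence with q(0) = 3:
  q(0) = 3, q(1) = 12, q(2) = 48, q(3) = 192, q(4) = 768, q(5) = 3072, q(6) = 12288
  so the recurrence gives q(6) = 12288.
From the proposed closed form q(n) = 3·4ⁿ + 2:
  q(6) = 12290.
The recurrence gives 12288 but the closed form gives 12290, so the closed form does not satisfy the recurrence.

No, the closed form is incorrect.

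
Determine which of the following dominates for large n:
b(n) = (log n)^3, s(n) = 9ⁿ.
Comparing growth rates:
Growth-rate hierarchy: log n ≺ any polynomial ≺ any exponential cⁿ (c>1) ≺ n! ≺ nⁿ.
exponential base 9 dominates polylogarithmic (log n)^3 asymptotically.

s(n) grows faster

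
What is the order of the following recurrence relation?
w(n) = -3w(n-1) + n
The order is the largest lag k for which w(n-k) appears. Here the deepest term is w(n-1) (the n term is non-homogeneous and does not affect the order), so the order is 1.

Order 1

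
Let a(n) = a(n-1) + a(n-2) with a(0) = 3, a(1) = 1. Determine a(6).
Computing the sequence terms:
3, 1, 4, 5, 9, 14, 23

23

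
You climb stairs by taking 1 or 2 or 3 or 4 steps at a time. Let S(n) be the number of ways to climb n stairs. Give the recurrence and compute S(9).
Condition on the size of the last step (1 to 4): before it there were n-1, …, n-4 stairs climbed, and these cases are disjoint, so S(n) = S(n-1) + S(n-2) + S(n-3) + S(n-4) (order-4 linear recurrence).
Initial conditions by direct count (compositions of i into parts ≤ 4): S(1) = 1; S(2) = 2; S(3) = 4; S(4) = 8.
Iterating the recurrence: S(5) = 15, S(6) = 29, S(7) = 56, S(8) = 108, S(9) = 208.

S(n) = S(n-1) + S(n-2) + S(n-3) + S(n-4), S(1) = 1, S(2) = 2, S(3) = 4, S(4) = 8; S(9) = 208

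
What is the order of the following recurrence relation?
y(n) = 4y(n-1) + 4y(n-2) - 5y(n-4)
The order is the largest lag k for which y(n-k) appears. Here the deepest term is y(n-4), so the order is 4.

Order 4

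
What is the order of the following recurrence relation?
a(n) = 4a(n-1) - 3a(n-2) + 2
The order is the largest lag k for which a(n-k) appears. Here the deepest term is a(n-2) (the 2 term is non-homogeneous and does not affect the order), so the order is 2.

Order 2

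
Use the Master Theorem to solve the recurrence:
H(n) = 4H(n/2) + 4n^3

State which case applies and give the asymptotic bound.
Master Theorem template: H(n) = a·H(n/b) + f(n).
Here: a=4, b=2, f(n)=4n^3
Compute log_b(a) = log_2(4) = 2.
f(n) = 4n^3 = Ω(n^(2+ε)) with ε = 1, and the regularity condition holds (a·f(n/b) = (a/b^3)·f(n) with a/b^3 = 2^-1 < 1). Case 3: H(n) = Θ(f(n)) = Θ(n^3).

Case 3: H(n) = Θ(n^3)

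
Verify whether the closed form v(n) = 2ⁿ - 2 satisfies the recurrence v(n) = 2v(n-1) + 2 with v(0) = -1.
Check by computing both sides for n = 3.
From the recurrence with v(0) = -1:
  v(0) = -1, v(1) = 0, v(2) = 2, v(3) = 6
  so the recurrence gives v(3) = 6.
From the proposed closed form v(n) = 2ⁿ - 2:
  v(3) = 6.
Both sides give 6 at n = 3, and the initial condition(s) match, so the closed form is consistent.

Yes, the closed form is correct.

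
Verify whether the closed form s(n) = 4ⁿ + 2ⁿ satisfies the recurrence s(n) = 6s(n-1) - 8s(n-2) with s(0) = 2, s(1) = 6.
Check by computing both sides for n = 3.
From the recurrence with s(0) = 2, s(1) = 6:
  s(0) = 2, s(1) = 6, s(2) = 20, s(3) = 72
  so the recurrence gives s(3) = 72.
From the proposed closed form s(n) = 4ⁿ + 2ⁿ:
  s(3) = 72.
Both sides give 72 at n = 3, and the initial condition(s) match, so the closed form is consistent.

Yes, the closed form is correct.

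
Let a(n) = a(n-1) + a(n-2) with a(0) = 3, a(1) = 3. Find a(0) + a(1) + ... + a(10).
Computing the sequence terms: 3, 3, 6, 9, 15, 24, 39, 63, 102, 165, 267
Adding these values together:

696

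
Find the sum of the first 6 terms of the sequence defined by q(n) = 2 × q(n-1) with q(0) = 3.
Computing the sequence terms: 3, 6, 12, 24, 48, 96
Adding these values together:

189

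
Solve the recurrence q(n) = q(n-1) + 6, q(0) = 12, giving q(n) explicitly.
Recurrence: q(n) = q(n-1) + 6, initial: q(0) = 12.
Each step adds 6, so q(n) = q(0) + 6n = 6n + 12.

q(n) = 6n + 12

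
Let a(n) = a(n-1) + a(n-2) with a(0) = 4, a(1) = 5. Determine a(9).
Computing the sequence terms:
4, 5, 9, 14, 23, 37, 60, 97, 157, 254

254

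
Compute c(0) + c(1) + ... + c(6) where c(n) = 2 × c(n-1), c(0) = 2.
Computing the sequence terms: 2, 4, 8, 16, 32, 64, 128
Adding these values together:

254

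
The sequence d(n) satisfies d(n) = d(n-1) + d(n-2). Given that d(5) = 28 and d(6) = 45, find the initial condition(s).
Work backwards using d(k) = d(k+2) - d(k+1):
d(4) = d(6) - d(5) = 45 - 28 = 17
d(3) = d(5) - d(4) = 28 - 17 = 11
d(2) = d(4) - d(3) = 17 - 11 = 6
d(1) = d(3) - d(2) = 11 - 6 = 5
d(0) = d(2) - d(1) = 6 - 5 = 1

d(0) = 1, d(1) = 5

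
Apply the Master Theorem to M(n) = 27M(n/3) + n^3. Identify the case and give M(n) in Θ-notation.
Master Theorem template: M(n) = a·M(n/b) + f(n).
Here: a=27, b=3, f(n)=n^3
Compute log_b(a) = log_3(27) = 3.
f(n) = n^3 = Θ(n^3). Case 2: M(n) = Θ(n^3 log n).

Case 2: M(n) = Θ(n^3 log n)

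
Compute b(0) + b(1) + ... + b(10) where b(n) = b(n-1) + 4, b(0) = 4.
Computing the sequence terms: 4, 8, 12, 16, 20, 24, 28, 32, 36, 40, 44
Adding these values together:

264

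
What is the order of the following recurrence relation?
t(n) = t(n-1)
The order is the largest lag k for which t(n-k) appears. Here the deepest term is t(n-1), so the order is 1.

Order 1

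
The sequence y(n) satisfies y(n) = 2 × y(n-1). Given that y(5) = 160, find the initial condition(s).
In general y(n) = 2ⁿ · y(0). At n = 5: y(0) = y(5) / 2^5 = 160 / 32 = 5.

y(0) = 5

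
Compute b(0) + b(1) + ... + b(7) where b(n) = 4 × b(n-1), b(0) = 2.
Computing the sequence terms: 2, 8, 32, 128, 512, 2048, 8192, 32768
Adding these values together:

43690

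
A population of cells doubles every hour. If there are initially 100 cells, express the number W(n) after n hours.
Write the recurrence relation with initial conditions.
Each hour multiplies the count by 2, so the count after n hours depends only on the count after n-1 hours: W(n) = 2 × W(n-1). The starting count gives W(0) = 100.
Unrolling n times gives the closed form W(n) = 100 × 2ⁿ.

W(n) = 2 × W(n-1), W(0) = 100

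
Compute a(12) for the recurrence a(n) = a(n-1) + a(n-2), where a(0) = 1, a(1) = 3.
Computing the sequence terms:
1, 3, 4, 7, 11, 18, 29, 47, 76, 123, 199, 322, 521

521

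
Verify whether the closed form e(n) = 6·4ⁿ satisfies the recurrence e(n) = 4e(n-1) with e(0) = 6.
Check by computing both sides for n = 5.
From the recurrence with e(0) = 6:
  e(0) = 6, e(1) = 24, e(2) = 96, e(3) = 384, e(4) = 1536, e(5) = 6144
  so the recurrence gives e(5) = 6144.
From the proposed closed form e(n) = 6·4ⁿ:
  e(5) = 6144.
Both sides give 6144 at n = 5, and the initial condition(s) match, so the closed form is consistent.

Yes, the closed form is correct.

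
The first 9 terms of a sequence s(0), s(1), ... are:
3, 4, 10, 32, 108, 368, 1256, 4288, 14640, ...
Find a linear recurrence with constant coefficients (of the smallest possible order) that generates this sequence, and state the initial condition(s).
Look for the lowest-order linear relation among consecutive terms.
Observation: s(n) - 4·s(n-1) - (-2)·s(n-2) = 0 holds for the shown terms, and no order-1 relation s(n) = α·s(n-1) + β fits.
Check at n=3: 4·10 + (-2)·4 = 32. ✓

s(n) = 4s(n-1) - 2s(n-2), s(0) = 3, s(1) = 4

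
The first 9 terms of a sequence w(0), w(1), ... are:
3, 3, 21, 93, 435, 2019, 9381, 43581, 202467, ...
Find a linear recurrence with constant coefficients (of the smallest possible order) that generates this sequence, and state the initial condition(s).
Look for the lowest-order linear relation among consecutive terms.
Observation: w(n) - 4·w(n-1) - (3)·w(n-2) = 0 holds for the shown terms, and no order-1 relation w(n) = α·w(n-1) + β fits.
Check at n=3: 4·21 + (3)·3 = 93. ✓

w(n) = 4w(n-1) + 3w(n-2), w(0) = 3, w(1) = 3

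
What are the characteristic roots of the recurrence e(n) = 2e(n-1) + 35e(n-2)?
Substitute e(n) = rⁿ and divide through by rⁿ⁻²: r² - 2r - 35 = 0
Factor: (r + 5)(r - 7) = 0, so r = -5, 7.
General solution: e(n) = A·(-5)ⁿ + B·7ⁿ

Characteristic: r² - 2r - 35 = 0, Roots: r = -5, 7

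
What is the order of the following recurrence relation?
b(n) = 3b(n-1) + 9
The order is the largest lag k for which b(n-k) appears. Here the deepest term is b(n-1) (the 9 term is non-homogeneous and does not affect the order), so the order is 1.

Order 1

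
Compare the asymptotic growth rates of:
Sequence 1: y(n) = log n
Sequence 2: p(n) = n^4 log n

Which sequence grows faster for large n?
Comparing growth rates:
Growth-rate hierarchy: log n ≺ any polynomial ≺ any exponential cⁿ (c>1) ≺ n! ≺ nⁿ.
polynomial degree 4 (with log factor) dominates logarithmic asymptotically.

p(n) grows faster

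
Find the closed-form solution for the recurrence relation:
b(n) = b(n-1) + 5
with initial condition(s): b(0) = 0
Recurrence: b(n) = b(n-1) + 5, initial: b(0) = 0.
Each step adds 5, so b(n) = b(0) + 5n = 5n.

b(n) = 5n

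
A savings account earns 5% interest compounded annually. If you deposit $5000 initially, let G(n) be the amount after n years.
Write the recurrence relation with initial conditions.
Each year the balance grows by 5%, i.e. is multiplied by 1 + 5/100 = 1.05, so G(n) = 1.05 × G(n-1). The initial deposit gives G(0) = 5000.
Unrolling gives the closed form G(n) = 5000 × (1.05)ⁿ.

G(n) = 1.05 × G(n-1), G(0) = 5000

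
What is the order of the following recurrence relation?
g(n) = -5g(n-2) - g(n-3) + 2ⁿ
The order is the largest lag k for which g(n-k) appears. Here the deepest term is g(n-3) (the 2ⁿ term is non-homogeneous and does not affect the order), so the order is 3.

Order 3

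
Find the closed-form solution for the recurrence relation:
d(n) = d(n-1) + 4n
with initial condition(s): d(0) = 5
Recurrence: d(n) = d(n-1) + 4n, initial: d(0) = 5.
Telescoping: d(n) = d(0) + 4·Σᵢ₌₁ⁿ i = 5 + 4·n(n+1)/2.

d(n) = 4·n(n+1)/2 + 5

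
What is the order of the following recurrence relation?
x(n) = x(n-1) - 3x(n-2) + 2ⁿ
The order is the largest lag k for which x(n-k) appears. Here the deepest term is x(n-2) (the 2ⁿ term is non-homogeneous and does not affect the order), so the order is 2.

Order 2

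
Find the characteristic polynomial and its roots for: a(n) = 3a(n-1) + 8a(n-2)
Substitute a(n) = rⁿ and divide through by rⁿ⁻²: r² - 3r - 8 = 0
Discriminant: 3² + 4·8 = 41, not a perfect square, so by the quadratic formula r = (3 ± √41)/2.
General solution: a(n) = A·r₁ⁿ + B·r₂ⁿ where r₁,r₂ = (3 ± √41)/2

Characteristic: r² - 3r - 8 = 0, Roots: r = (3 ± √41)/2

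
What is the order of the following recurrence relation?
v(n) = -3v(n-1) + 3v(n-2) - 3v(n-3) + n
The order is the largest lag k for which v(n-k) appears. Here the deepest term is v(n-3) (the n term is non-homogeneous and does not affect the order), so the order is 3.

Order 3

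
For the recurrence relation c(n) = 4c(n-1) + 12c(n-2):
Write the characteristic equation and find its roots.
Substitute c(n) = rⁿ and divide through by rⁿ⁻²: r² - 4r - 12 = 0
Factor: (r - 6)(r + 2) = 0, so r = 6, -2.
General solution: c(n) = A·6ⁿ + B·(-2)ⁿ

Characteristic: r² - 4r - 12 = 0, Roots: r = 6, -2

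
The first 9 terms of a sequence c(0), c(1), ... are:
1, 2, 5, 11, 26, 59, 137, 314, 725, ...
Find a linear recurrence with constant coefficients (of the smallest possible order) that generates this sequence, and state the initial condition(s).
Look for the lowest-order linear relation among consecutive terms.
Observation: c(n) - 1·c(n-1) - (3)·c(n-2) = 0 holds for the shown terms, and no order-1 relation c(n) = α·c(n-1) + β fits.
Check at n=3: 1·5 + (3)·2 = 11. ✓

c(n) = c(n-1) + 3c(n-2), c(0) = 1, c(1) = 2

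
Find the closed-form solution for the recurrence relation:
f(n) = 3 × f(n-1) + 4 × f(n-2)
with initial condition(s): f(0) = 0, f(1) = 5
Recurrence: f(n) = 3 × f(n-1) + 4 × f(n-2), initial: f(0) = 0, f(1) = 5.
Characteristic equation: r² - 3r - 4 = 0, which factors as (r - 4)(r + 1) = 0, so r = 4, -1. General solution f(n) = A·4ⁿ + B·(-1)ⁿ. From f(0) = 0: A + B = 0. From f(1) = 5: 4A - 1B = 5. Solving gives A = 1, B = -1.

f(n) = 4ⁿ - (-1)ⁿ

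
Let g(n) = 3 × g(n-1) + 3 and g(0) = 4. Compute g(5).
Computing step by step:
g(0) = 4
g(1) = 3 × 4 + 3 = 15
g(2) = 3 × 15 + 3 = 48
g(3) = 3 × 48 + 3 = 147
g(4) = 3 × 147 + 3 = 444
g(5) = 3 × 444 + 3 = 1335

1335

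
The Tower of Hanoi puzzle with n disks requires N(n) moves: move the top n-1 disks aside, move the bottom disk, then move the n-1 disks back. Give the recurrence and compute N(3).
Moving n disks = move the top n-1 disks aside (N(n-1) moves) + move the largest disk (1 move) + move the n-1 disks back on top (N(n-1) moves), so N(n) = 2N(n-1) + 1, with N(1) = 1 (a single disk takes one move).
First terms: 1, 3, 7, … — each is one less than a power of 2. Indeed N(n) + 1 = 2(N(n-1) + 1) with N(1) + 1 = 2, so N(n) + 1 = 2ⁿ and N(n) = 2ⁿ - 1.
Hence N(3) = 2^3 - 1 = 8 - 1 = 7.

N(n) = 2N(n-1) + 1, N(1) = 1; N(3) = 7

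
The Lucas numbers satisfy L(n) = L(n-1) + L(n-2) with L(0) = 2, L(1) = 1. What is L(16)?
Computing the sequence terms:
2, 1, 3, 4, 7, 11, 18, 29, 47, 76, 123, 199, 322, 521, 843, 1364, 2207

2207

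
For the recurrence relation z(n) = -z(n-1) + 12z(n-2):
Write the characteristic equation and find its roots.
Substitute z(n) = rⁿ and divide through by rⁿ⁻²: r² + r - 12 = 0
Factor: (r + 4)(r - 3) = 0, so r = -4, 3.
General solution: z(n) = A·(-4)ⁿ + B·3ⁿ

Characteristic: r² + r - 12 = 0, Roots: r = -4, 3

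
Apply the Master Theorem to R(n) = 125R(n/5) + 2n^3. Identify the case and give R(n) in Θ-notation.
Master Theorem template: R(n) = a·R(n/b) + f(n).
Here: a=125, b=5, f(n)=2n^3
Compute log_b(a) = log_5(125) = 3.
f(n) = 2n^3 = Θ(n^3). Case 2: R(n) = Θ(n^3 log n).

Case 2: R(n) = Θ(n^3 log n)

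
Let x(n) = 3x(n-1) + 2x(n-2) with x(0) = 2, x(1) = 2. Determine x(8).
Computing the sequence terms:
2, 2, 10, 34, 122, 434, 1546, 5506, 19610

19610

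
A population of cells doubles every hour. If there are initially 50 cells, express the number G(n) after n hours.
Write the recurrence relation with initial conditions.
Each hour multiplies the count by 2, so the count after n hours depends only on the count after n-1 hours: G(n) = 2 × G(n-1). The starting count gives G(0) = 50.
Unrolling n times gives the closed form G(n) = 50 × 2ⁿ.

G(n) = 2 × G(n-1), G(0) = 50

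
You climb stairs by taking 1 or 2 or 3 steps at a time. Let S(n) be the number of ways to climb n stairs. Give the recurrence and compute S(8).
Condition on the size of the last step (1 to 3): before it there were n-1, …, n-3 stairs climbed, and these cases are disjoint, so S(n) = S(n-1) + S(n-2) + S(n-3) (order-3 linear recurrence).
Initial conditions by direct count (compositions of i into parts ≤ 3): S(1) = 1; S(2) = 2; S(3) = 4.
Iterating the recurrence: S(4) = 7, S(5) = 13, S(6) = 24, S(7) = 44, S(8) = 81.

S(n) = S(n-1) + S(n-2) + S(n-3), S(1) = 1, S(2) = 2, S(3) = 4; S(8) = 81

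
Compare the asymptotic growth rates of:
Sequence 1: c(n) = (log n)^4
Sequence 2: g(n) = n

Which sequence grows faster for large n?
Comparing growth rates:
Growth-rate hierarchy: log n ≺ any polynomial ≺ any exponential cⁿ (c>1) ≺ n! ≺ nⁿ.
polynomial degree 1 dominates polylogarithmic (log n)^4 asymptotically.

g(n) grows faster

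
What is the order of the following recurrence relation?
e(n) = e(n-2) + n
The order is the largest lag k for which e(n-k) appears. Here the deepest term is e(n-2) (the n term is non-homogeneous and does not affect the order), so the order is 2.

Order 2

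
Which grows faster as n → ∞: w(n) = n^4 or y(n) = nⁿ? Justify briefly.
Comparing growth rates:
Growth-rate hierarchy: log n ≺ any polynomial ≺ any exponential cⁿ (c>1) ≺ n! ≺ nⁿ.
super-exponential nⁿ dominates polynomial degree 4 asymptotically.

y(n) grows faster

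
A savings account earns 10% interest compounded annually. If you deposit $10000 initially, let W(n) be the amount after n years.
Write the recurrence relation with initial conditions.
Each year the balance grows by 10%, i.e. is multiplied by 1 + 10/100 = 1.1, so W(n) = 1.1 × W(n-1). The initial deposit gives W(0) = 10000.
Unrolling gives the closed form W(n) = 10000 × (1.1)ⁿ.

W(n) = 1.1 × W(n-1), W(0) = 10000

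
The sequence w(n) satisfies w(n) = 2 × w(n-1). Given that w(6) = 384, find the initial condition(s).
In general w(n) = 2ⁿ · w(0). At n = 6: w(0) = w(6) / 2^6 = 384 / 64 = 6.

w(0) = 6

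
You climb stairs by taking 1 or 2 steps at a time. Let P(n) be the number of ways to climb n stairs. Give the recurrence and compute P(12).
Condition on the size of the last step (1 to 2): before it there were n-1, …, n-2 stairs climbed, and these cases are disjoint, so P(n) = P(n-1) + P(n-2) (Fibonacci-type sequence).
Initial conditions by direct count (compositions of i into parts ≤ 2): P(1) = 1; P(2) = 2.
Iterating the recurrence: P(3) = 3, P(4) = 5, P(5) = 8, P(6) = 13, P(7) = 21, P(8) = 34, P(9) = 55, P(10) = 89, P(11) = 144, P(12) = 233.

P(n) = P(n-1) + P(n-2), P(1) = 1, P(2) = 2; P(12) = 233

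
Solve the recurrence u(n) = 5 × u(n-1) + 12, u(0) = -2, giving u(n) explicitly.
Recurrence: u(n) = 5 × u(n-1) + 12, initial: u(0) = -2.
Try u(n) = A·5ⁿ + C. Substituting: A·5ⁿ + C = 5(A·5ⁿ⁻¹ + C) + 12 = A·5ⁿ + 5C + 12, so C = 5C + 12, giving C = -3. Then u(0) = A - 3 = -2 gives A = 1.

u(n) = 5ⁿ - 3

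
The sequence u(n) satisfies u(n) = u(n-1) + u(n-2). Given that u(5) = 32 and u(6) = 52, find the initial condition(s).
Work backwards using u(k) = u(k+2) - u(k+1):
u(4) = u(6) - u(5) = 52 - 32 = 20
u(3) = u(5) - u(4) = 32 - 20 = 12
u(2) = u(4) - u(3) = 20 - 12 = 8
u(1) = u(3) - u(2) = 12 - 8 = 4
u(0) = u(2) - u(1) = 8 - 4 = 4

u(0) = 4, u(1) = 4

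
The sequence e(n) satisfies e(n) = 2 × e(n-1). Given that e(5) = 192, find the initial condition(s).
In general e(n) = 2ⁿ · e(0). At n = 5: e(0) = e(5) / 2^5 = 192 / 32 = 6.

e(0) = 6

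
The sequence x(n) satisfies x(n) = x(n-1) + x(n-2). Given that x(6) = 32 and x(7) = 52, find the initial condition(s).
Work backwards using x(k) = x(k+2) - x(k+1):
x(5) = x(7) - x(6) = 52 - 32 = 20
x(4) = x(6) - x(5) = 32 - 20 = 12
x(3) = x(5) - x(4) = 20 - 12 = 8
x(2) = x(4) - x(3) = 12 - 8 = 4
x(1) = x(3) - x(2) = 8 - 4 = 4
x(0) = x(2) - x(1) = 4 - 4 = 0

x(0) = 0, x(1) = 4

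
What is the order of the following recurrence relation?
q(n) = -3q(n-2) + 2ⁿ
The order is the largest lag k for which q(n-k) appears. Here the deepest term is q(n-2) (the 2ⁿ term is non-homogeneous and does not affect the order), so the order is 2.

Order 2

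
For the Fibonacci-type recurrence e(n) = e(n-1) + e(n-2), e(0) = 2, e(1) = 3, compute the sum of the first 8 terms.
Computing the sequence terms: 2, 3, 5, 8, 13, 21, 34, 55
Adding these values together:

141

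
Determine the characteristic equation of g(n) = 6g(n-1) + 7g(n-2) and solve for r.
Substitute g(n) = rⁿ and divide through by rⁿ⁻²: r² - 6r - 7 = 0
Factor: (r + 1)(r - 7) = 0, so r = -1, 7.
General solution: g(n) = A·(-1)ⁿ + B·7ⁿ

Characteristic: r² - 6r - 7 = 0, Roots: r = -1, 7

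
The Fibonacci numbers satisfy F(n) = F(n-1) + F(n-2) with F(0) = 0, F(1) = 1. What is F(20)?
Computing the sequence terms:
0, 1, 1, 2, 3, 5, 8, 13, 21, 34, 55, 89, 144, 233, 377, 610, 987, 1597, 2584, 4181, 6765

6765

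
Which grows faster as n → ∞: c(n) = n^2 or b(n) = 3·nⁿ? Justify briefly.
Comparing growth rates:
Growth-rate hierarchy: log n ≺ any polynomial ≺ any exponential cⁿ (c>1) ≺ n! ≺ nⁿ.
super-exponential nⁿ dominates polynomial degree 2 asymptotically.

b(n) grows faster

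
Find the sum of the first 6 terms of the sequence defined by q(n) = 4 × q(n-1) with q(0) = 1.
Computing the sequence terms: 1, 4, 16, 64, 256, 1024
Adding these values together:

1365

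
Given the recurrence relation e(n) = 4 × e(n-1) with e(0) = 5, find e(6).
Computing step by step:
e(0) = 5
e(1) = 4 × 5 = 20
e(2) = 4 × 20 = 80
e(3) = 4 × 80 = 320
e(4) = 4 × 320 = 1280
e(5) = 4 × 1280 = 5120
e(6) = 4 × 5120 = 20480

20480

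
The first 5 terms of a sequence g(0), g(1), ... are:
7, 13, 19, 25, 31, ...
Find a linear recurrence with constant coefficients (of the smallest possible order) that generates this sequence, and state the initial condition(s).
Look for the lowest-order linear relation among consecutive terms.
Observation: consecutive differences are constant (= 6).
Check at n=2: 1·13 + 6 = 19. ✓

g(n) = g(n-1) + 6, g(0) = 7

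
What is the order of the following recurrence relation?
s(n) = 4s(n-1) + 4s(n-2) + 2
The order is the largest lag k for which s(n-k) appears. Here the deepest term is s(n-2) (the 2 term is non-homogeneous and does not affect the order), so the order is 2.

Order 2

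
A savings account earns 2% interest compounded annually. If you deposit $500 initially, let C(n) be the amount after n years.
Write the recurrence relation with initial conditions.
Each year the balance grows by 2%, i.e. is multiplied by 1 + 2/100 = 1.02, so C(n) = 1.02 × C(n-1). The initial deposit gives C(0) = 500.
Unrolling gives the closed form C(n) = 500 × (1.02)ⁿ.

C(n) = 1.02 × C(n-1), C(0) = 500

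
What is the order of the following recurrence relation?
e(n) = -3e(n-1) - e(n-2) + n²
The order is the largest lag k for which e(n-k) appears. Here the deepest term is e(n-2) (the n² term is non-homogeneous and does not affect the order), so the order is 2.

Order 2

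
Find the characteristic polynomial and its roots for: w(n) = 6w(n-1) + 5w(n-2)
Substitute w(n) = rⁿ and divide through by rⁿ⁻²: r² - 6r - 5 = 0
Discriminant: 6² + 4·5 = 56, not a perfect square, so by the quadratic formula r = (6 ± √56)/2.
General solution: w(n) = A·r₁ⁿ + B·r₂ⁿ where r₁,r₂ = (6 ± √56)/2

Characteristic: r² - 6r - 5 = 0, Roots: r = (6 ± √56)/2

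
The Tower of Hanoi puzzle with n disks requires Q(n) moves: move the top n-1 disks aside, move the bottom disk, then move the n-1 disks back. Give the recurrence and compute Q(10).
Moving n disks = move the top n-1 disks aside (Q(n-1) moves) + move the largest disk (1 move) + move the n-1 disks back on top (Q(n-1) moves), so Q(n) = 2Q(n-1) + 1, with Q(1) = 1 (a single disk takes one move).
First terms: 1, 3, 7, 15, 31, 63, … — each is one less than a power of 2. Indeed Q(n) + 1 = 2(Q(n-1) + 1) with Q(1) + 1 = 2, so Q(n) + 1 = 2ⁿ and Q(n) = 2ⁿ - 1.
Hence Q(10) = 2^10 - 1 = 1024 - 1 = 1023.

Q(n) = 2Q(n-1) + 1, Q(1) = 1; Q(10) = 1023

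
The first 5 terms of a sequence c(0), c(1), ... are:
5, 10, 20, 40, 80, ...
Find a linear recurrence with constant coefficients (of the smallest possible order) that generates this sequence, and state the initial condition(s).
Look for the lowest-order linear relation among consecutive terms.
Observation: each term is 2× the previous.
Check at n=2: 2·10 = 20. ✓

c(n) = 2 × c(n-1), c(0) = 5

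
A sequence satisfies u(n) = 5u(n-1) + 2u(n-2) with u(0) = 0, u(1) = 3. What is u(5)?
Computing the sequence terms:
0, 3, 15, 81, 435, 2337

2337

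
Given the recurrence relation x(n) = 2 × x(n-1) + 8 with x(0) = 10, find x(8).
Computing step by step:
x(0) = 10
x(1) = 2 × 10 + 8 = 28
x(2) = 2 × 28 + 8 = 64
x(3) = 2 × 64 + 8 = 136
x(4) = 2 × 136 + 8 = 280
x(5) = 2 × 280 + 8 = 568
x(6) = 2 × 568 + 8 = 1144
x(7) = 2 × 1144 + 8 = 2296
x(8) = 2 × 2296 + 8 = 4600

4600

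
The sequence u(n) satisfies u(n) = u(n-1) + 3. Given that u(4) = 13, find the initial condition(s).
u(4) = u(0) + 4·3, so u(0) = 13 - 12 = 1.

u(0) = 1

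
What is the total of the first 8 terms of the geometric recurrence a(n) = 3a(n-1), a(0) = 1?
Computing the sequence terms: 1, 3, 9, 27, 81, 243, 729, 2187
Adding these values together:

3280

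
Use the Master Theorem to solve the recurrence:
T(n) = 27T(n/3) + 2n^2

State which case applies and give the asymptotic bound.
Master Theorem template: T(n) = a·T(n/b) + f(n).
Here: a=27, b=3, f(n)=2n^2
Compute log_b(a) = log_3(27) = 3.
f(n) = 2n^2 = O(n^(3-ε)) with ε = 1. Case 1: T(n) = Θ(n^log_b(a)) = Θ(n^3).

Case 1: T(n) = Θ(n^3)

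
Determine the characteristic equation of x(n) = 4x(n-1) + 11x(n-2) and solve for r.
Substitute x(n) = rⁿ and divide through by rⁿ⁻²: r² - 4r - 11 = 0
Discriminant: 4² + 4·11 = 60, not a perfect square, so by the quadratic formula r = (4 ± √60)/2.
General solution: x(n) = A·r₁ⁿ + B·r₂ⁿ where r₁,r₂ = (4 ± √60)/2

Characteristic: r² - 4r - 11 = 0, Roots: r = (4 ± √60)/2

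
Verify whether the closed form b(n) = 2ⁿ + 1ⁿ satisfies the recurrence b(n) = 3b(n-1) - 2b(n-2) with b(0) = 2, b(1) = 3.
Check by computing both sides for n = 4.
From the recurrence with b(0) = 2, b(1) = 3:
  b(0) = 2, b(1) = 3, b(2) = 5, b(3) = 9, b(4) = 17
  so the recurrence gives b(4) = 17.
From the proposed closed form b(n) = 2ⁿ + 1ⁿ:
  b(4) = 17.
Both sides give 17 at n = 4, and the initial condition(s) match, so the closed form is consistent.

Yes, the closed form is correct.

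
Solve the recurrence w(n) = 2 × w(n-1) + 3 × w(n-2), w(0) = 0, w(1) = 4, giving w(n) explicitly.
Recurrence: w(n) = 2 × w(n-1) + 3 × w(n-2), initial: w(0) = 0, w(1) = 4.
Characteristic equation: r² - 2r - 3 = 0, which factors as (r - 3)(r + 1) = 0, so r = 3, -1. General solution w(n) = A·3ⁿ + B·(-1)ⁿ. From w(0) = 0: A + B = 0. From w(1) = 4: 3A - 1B = 4. Solving gives A = 1, B = -1.

w(n) = 3ⁿ - (-1)ⁿ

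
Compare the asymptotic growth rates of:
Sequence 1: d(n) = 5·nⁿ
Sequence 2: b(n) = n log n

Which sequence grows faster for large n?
Comparing growth rates:
Growth-rate hierarchy: log n ≺ any polynomial ≺ any exponential cⁿ (c>1) ≺ n! ≺ nⁿ.
super-exponential nⁿ dominates polynomial degree 1 (with log factor) asymptotically.

d(n) grows faster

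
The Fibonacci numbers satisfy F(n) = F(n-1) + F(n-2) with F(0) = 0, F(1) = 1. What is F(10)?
Computing the sequence terms:
0, 1, 1, 2, 3, 5, 8, 13, 21, 34, 55

55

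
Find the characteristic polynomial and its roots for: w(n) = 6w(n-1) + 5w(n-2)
Substitute w(n) = rⁿ and divide through by rⁿ⁻²: r² - 6r - 5 = 0
Discriminant: 6² + 4·5 = 56, not a perfect square, so by the quadratic formula r = (6 ± √56)/2.
General solution: w(n) = A·r₁ⁿ + B·r₂ⁿ where r₁,r₂ = (6 ± √56)/2

Characteristic: r² - 6r - 5 = 0, Roots: r = (6 ± √56)/2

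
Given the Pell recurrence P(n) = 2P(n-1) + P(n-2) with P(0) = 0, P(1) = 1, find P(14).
Computing the sequence terms:
0, 1, 2, 5, 12, 29, 70, 169, 408, 985, 2378, 5741, 13860, 33461, 80782

80782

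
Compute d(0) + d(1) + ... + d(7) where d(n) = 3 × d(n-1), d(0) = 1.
Computing the sequence terms: 1, 3, 9, 27, 81, 243, 729, 2187
Adding these values together:

3280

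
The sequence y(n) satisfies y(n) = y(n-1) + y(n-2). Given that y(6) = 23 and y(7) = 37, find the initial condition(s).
Work backwards using y(k) = y(k+2) - y(k+1):
y(5) = y(7) - y(6) = 37 - 23 = 14
y(4) = y(6) - y(5) = 23 - 14 = 9
y(3) = y(5) - y(4) = 14 - 9 = 5
y(2) = y(4) - y(3) = 9 - 5 = 4
y(1) = y(3) - y(2) = 5 - 4 = 1
y(0) = y(2) - y(1) = 4 - 1 = 3

y(0) = 3, y(1) = 1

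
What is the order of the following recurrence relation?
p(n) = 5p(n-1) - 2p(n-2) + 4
The order is the largest lag k for which p(n-k) appears. Here the deepest term is p(n-2) (the 4 term is non-homogeneous and does not affect the order), so the order is 2.

Order 2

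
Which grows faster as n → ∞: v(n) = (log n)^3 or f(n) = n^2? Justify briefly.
Comparing growth rates:
Growth-rate hierarchy: log n ≺ any polynomial ≺ any exponential cⁿ (c>1) ≺ n! ≺ nⁿ.
polynomial degree 2 dominates polylogarithmic (log n)^3 asymptotically.

f(n) grows faster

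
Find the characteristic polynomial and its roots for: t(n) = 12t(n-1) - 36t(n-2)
Substitute t(n) = rⁿ and divide through by rⁿ⁻²: r² - 12r + 36 = 0
Factor: (r - 6)² = 0, so r = 6 (double root).
General solution: t(n) = (A + Bn)·6ⁿ

Characteristic: r² - 12r + 36 = 0, Roots: r = 6 (double root)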